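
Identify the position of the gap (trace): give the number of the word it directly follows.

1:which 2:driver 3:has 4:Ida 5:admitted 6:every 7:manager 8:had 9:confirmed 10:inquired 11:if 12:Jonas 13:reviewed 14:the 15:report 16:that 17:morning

The displaced element is "which driver" (word 2).
It is linked across 2 clause boundaries (Ø → Ø).
It functions as the subject of "inquired", so the gap sits immediately after word 9 ("confirmed").
Base order: Ida has admitted every manager had confirmed that which driver inquired if Jonas reviewed the report that morning.

9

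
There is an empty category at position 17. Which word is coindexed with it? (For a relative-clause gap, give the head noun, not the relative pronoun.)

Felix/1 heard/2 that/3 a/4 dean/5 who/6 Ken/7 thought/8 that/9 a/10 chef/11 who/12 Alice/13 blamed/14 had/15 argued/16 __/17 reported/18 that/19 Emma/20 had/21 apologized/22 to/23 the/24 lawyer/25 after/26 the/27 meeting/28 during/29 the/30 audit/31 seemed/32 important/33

5

The gap at 17 is the subject of "reported", inside a relative clause.
The relative pronoun is "who" (word 6); it is bound by the head noun immediately before it.
Its filler is the head noun "dean", at word 5.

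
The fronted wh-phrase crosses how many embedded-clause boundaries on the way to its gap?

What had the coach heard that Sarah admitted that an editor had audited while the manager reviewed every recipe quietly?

"what" is extracted from the object of "audited".
Boundaries crossed, outermost first: [that], [that] — 2 in total.

2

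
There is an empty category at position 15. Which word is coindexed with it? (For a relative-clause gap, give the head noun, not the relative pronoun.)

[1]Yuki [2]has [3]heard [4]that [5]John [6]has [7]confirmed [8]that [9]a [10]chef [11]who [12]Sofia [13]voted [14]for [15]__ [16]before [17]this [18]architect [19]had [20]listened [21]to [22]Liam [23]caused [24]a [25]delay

10

The gap at 15 is the prepositional object of "voted", inside a relative clause.
The relative pronoun is "who" (word 11); it is bound by the head noun immediately before it.
Its filler is the head noun "chef", at word 10.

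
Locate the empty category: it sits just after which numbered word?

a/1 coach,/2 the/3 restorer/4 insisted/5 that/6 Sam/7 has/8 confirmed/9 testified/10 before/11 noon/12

9

The displaced element is "a coach" (word 2).
It is linked across 2 clause boundaries (that → Ø).
It functions as the subject of "testified", so the gap sits immediately after word 9 ("confirmed").
Base order: The restorer insisted that Sam has confirmed that a coach testified before noon.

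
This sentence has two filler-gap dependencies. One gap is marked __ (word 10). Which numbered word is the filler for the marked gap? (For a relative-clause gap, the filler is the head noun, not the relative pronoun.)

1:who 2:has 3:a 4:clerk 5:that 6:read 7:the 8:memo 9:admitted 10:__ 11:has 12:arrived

1

The marked gap is the subject of "arrived".
Its filler is the fronted wh-phrase "who", at word 1.
(The other dependency links word 4 to a gap after word 5.)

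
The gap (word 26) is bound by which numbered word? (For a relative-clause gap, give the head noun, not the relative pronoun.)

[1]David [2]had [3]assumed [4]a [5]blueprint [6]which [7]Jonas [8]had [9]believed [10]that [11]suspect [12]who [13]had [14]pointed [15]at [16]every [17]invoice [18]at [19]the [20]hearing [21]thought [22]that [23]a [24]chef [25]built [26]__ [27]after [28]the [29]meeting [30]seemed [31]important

5

The gap at 26 is the object of "built", inside a relative clause.
The relative pronoun is "which" (word 6); it is bound by the head noun immediately before it.
Its filler is the head noun "blueprint", at word 5.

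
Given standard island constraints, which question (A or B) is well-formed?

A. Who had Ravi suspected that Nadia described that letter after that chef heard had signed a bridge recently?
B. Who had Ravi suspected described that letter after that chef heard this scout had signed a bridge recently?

In A, the wh-phrase is extracted from inside an adjunct island (introduced by "after"), which blocks movement.
In B, the extraction path crosses only that-complement boundaries, which are transparent.
So B is grammatical.

B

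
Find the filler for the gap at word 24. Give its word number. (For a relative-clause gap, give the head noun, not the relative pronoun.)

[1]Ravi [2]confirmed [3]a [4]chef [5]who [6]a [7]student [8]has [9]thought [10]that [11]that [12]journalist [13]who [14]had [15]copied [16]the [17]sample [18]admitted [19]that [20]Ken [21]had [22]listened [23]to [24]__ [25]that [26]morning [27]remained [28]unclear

The gap at 24 is the prepositional object of "listened", inside a relative clause.
The relative pronoun is "who" (word 5); it is bound by the head noun immediately before it.
Its filler is the head noun "chef", at word 4.

4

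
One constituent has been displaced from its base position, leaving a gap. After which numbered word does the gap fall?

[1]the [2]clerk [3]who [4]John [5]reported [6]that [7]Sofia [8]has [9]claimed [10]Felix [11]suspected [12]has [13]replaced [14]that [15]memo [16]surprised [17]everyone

11

The displaced element is "the clerk" (word 2).
It is linked across 3 clause boundaries (that → Ø → Ø).
It functions as the subject of "replaced", so the gap sits immediately after word 11 ("suspected").
Base order: John reported that Sofia has claimed Felix suspected that the clerk has replaced that memo.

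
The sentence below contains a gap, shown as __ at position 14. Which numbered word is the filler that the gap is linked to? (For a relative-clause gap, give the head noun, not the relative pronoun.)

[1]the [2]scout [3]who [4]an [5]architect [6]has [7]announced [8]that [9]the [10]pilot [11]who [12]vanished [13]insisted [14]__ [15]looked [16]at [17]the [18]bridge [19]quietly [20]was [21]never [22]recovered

2

The gap at 14 is the subject of "looked", inside a relative clause.
The relative pronoun is "who" (word 3); it is bound by the head noun immediately before it.
Its filler is the head noun "scout", at word 2.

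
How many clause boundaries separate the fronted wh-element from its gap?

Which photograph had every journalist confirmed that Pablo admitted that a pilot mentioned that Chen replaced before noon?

3

"which photograph" is extracted from the object of "replaced".
Boundaries crossed, outermost first: [that], [that], [that] — 3 in total.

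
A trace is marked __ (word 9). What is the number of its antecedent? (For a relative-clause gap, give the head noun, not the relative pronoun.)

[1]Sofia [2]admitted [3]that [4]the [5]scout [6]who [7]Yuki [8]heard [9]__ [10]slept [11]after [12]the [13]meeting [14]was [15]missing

5

The gap at 9 is the subject of "slept", inside a relative clause.
The relative pronoun is "who" (word 6); it is bound by the head noun immediately before it.
Its filler is the head noun "scout", at word 5.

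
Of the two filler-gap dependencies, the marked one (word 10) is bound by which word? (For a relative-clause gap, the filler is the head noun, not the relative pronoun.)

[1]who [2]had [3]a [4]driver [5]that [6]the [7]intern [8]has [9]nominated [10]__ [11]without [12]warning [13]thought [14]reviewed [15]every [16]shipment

The marked gap is inside the relative clause, the direct object of "nominated".
Its filler is the head noun "driver" (via "that"), at word 4.
(The other dependency links word 1 to a gap after word 13.)

4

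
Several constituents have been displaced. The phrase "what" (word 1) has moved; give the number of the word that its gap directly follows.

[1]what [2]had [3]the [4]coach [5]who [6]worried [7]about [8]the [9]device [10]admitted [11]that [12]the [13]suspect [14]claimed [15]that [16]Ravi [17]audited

17

The displaced element is "what" (word 1).
It is linked across 2 clause boundaries (that → that).
It functions as the direct object of "audited", so the gap sits immediately after word 17 ("audited").
Base order: The coach who worried about the device had admitted that the suspect claimed that Ravi audited what.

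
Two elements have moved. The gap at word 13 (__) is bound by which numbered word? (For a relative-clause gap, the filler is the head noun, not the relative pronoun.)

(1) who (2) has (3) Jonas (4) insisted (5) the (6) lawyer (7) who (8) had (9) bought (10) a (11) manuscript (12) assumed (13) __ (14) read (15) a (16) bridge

1

The marked gap is the subject of "read".
Its filler is the fronted wh-phrase "who", at word 1.
(The other dependency links word 6 to a gap after word 7.)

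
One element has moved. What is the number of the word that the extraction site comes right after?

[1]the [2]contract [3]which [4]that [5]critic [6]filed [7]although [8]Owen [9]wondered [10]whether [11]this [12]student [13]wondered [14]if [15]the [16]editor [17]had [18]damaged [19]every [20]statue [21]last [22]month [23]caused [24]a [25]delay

The displaced element is "the contract" (word 2).
It functions as the direct object of "filed", so the gap sits immediately after word 6 ("filed").
Base order: That critic filed the contract although Owen wondered whether this student wondered if the editor had damaged every statue last month.

6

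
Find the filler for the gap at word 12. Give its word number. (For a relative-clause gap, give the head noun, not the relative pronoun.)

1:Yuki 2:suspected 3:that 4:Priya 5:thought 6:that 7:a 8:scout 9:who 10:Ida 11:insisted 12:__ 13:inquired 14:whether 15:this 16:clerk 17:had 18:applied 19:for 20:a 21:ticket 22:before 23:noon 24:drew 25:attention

The gap at 12 is the subject of "inquired", inside a relative clause.
The relative pronoun is "who" (word 9); it is bound by the head noun immediately before it.
Its filler is the head noun "scout", at word 8.

8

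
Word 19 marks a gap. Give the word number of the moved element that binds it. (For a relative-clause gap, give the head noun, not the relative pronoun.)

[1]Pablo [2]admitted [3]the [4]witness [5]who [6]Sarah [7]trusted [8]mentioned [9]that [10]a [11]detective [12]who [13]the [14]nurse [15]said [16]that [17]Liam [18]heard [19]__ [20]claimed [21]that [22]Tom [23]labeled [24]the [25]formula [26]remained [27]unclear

The gap at 19 is the subject of "claimed", inside a relative clause.
The relative pronoun is "who" (word 12); it is bound by the head noun immediately before it.
Its filler is the head noun "detective", at word 11.

11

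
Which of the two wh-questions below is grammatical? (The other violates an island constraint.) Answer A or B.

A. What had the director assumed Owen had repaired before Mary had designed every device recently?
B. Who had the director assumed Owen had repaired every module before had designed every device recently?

A

In B, the wh-phrase is extracted from inside an adjunct island (introduced by "before"), which blocks movement.
In A, the extraction path crosses only that-complement boundaries, which are transparent.
So A is grammatical.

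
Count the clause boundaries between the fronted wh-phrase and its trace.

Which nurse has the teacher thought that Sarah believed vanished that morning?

"which nurse" is extracted from the subject of "vanished".
Boundaries crossed, outermost first: [that], [Ø] — 2 in total.

2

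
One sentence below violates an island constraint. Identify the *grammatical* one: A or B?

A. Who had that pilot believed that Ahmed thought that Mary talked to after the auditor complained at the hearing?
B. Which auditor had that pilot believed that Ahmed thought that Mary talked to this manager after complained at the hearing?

In B, the wh-phrase is extracted from inside an adjunct island (introduced by "after"), which blocks movement.
In A, the extraction path crosses only that-complement boundaries, which are transparent.
So A is grammatical.

A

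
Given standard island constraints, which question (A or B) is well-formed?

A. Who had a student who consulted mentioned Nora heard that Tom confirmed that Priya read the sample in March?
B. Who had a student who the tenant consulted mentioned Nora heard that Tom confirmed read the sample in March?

In A, the wh-phrase is extracted from inside a complex-NP island (relative clause) (introduced by "who"), which blocks movement.
In B, the extraction path crosses only that-complement boundaries, which are transparent.
So B is grammatical.

B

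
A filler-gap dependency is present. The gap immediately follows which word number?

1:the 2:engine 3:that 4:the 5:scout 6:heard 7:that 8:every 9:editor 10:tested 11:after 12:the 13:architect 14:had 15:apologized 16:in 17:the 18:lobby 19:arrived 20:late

10

The displaced element is "the engine" (word 2).
It is linked across 1 clause boundary (that).
It functions as the direct object of "tested", so the gap sits immediately after word 10 ("tested").
Base order: The scout heard that every editor tested the engine after the architect had apologized in the lobby.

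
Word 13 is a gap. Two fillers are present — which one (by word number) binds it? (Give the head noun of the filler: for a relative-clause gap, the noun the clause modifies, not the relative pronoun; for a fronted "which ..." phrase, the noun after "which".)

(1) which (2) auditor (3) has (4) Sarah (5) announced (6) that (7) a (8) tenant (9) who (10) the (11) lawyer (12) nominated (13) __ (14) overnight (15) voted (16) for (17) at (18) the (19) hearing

The marked gap is inside the relative clause, the direct object of "nominated".
Its filler is the head noun "tenant" (via "who"), at word 8.
(The other dependency links word 2 to a gap after word 16.)

8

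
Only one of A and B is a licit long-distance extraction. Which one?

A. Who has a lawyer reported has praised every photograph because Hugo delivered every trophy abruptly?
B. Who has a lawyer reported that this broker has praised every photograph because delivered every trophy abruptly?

A

In B, the wh-phrase is extracted from inside an adjunct island (introduced by "because"), which blocks movement.
In A, the extraction path crosses only that-complement boundaries, which are transparent.
So A is grammatical.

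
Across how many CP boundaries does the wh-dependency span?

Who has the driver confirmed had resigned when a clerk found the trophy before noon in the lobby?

"who" is extracted from the subject of "resigned".
Boundaries crossed, outermost first: [Ø] — 1 in total.

1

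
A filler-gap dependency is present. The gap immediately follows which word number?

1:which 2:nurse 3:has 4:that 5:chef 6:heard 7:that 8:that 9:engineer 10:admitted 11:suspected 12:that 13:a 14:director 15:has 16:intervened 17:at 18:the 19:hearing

10

The displaced element is "which nurse" (word 2).
It is linked across 2 clause boundaries (that → Ø).
It functions as the subject of "suspected", so the gap sits immediately after word 10 ("admitted").
Base order: That chef has heard that that engineer admitted that which nurse suspected that a director has intervened at the hearing.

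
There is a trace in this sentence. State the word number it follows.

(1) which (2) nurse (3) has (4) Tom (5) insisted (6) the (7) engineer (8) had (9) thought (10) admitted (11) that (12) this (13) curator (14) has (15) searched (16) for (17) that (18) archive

9

The displaced element is "which nurse" (word 2).
It is linked across 2 clause boundaries (Ø → Ø).
It functions as the subject of "admitted", so the gap sits immediately after word 9 ("thought").
Base order: Tom has insisted the engineer had thought which nurse admitted that this curator has searched for that archive.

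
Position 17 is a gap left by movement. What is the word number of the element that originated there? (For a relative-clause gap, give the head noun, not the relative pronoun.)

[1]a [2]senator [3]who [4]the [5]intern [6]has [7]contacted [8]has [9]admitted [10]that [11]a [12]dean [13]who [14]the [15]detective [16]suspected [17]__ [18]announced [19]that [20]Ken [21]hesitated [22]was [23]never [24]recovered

12

The gap at 17 is the subject of "announced", inside a relative clause.
The relative pronoun is "who" (word 13); it is bound by the head noun immediately before it.
Its filler is the head noun "dean", at word 12.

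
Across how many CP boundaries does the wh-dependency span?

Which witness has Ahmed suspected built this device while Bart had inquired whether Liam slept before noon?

"which witness" is extracted from the subject of "built".
Boundaries crossed, outermost first: [Ø] — 1 in total.

1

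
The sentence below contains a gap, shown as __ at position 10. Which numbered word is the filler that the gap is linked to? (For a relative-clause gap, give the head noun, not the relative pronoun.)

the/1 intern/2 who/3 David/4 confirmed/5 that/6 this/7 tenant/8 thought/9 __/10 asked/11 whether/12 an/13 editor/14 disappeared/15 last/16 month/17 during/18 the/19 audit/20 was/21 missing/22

2

The gap at 10 is the subject of "asked", inside a relative clause.
The relative pronoun is "who" (word 3); it is bound by the head noun immediately before it.
Its filler is the head noun "intern", at word 2.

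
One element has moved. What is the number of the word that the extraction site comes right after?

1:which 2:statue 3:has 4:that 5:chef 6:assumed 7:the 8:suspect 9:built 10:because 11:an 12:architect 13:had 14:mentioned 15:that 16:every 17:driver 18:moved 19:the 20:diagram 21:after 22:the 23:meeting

9

The displaced element is "which statue" (word 2).
It is linked across 1 clause boundary (Ø).
It functions as the direct object of "built", so the gap sits immediately after word 9 ("built").
Base order: That chef has assumed the suspect built which statue because an architect had mentioned that every driver moved the diagram after the meeting.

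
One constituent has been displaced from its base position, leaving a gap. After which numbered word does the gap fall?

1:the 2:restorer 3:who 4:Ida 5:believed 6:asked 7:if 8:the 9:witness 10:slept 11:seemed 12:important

The displaced element is "the restorer" (word 2).
It is linked across 1 clause boundary (Ø).
It functions as the subject of "asked", so the gap sits immediately after word 5 ("believed").
Base order: Ida believed that the restorer asked if the witness slept.

5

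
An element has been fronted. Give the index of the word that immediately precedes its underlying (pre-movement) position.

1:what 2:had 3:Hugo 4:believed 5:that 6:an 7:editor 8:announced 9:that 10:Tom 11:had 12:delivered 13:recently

The displaced element is "what" (word 1).
It is linked across 2 clause boundaries (that → that).
It functions as the direct object of "delivered", so the gap sits immediately after word 12 ("delivered").
Base order: Hugo had believed that an editor announced that Tom had delivered what recently.

12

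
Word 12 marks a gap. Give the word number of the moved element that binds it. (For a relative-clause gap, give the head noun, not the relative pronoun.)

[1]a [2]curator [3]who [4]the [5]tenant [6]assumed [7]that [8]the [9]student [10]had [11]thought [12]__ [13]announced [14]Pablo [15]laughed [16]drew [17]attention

The gap at 12 is the subject of "announced", inside a relative clause.
The relative pronoun is "who" (word 3); it is bound by the head noun immediately before it.
Its filler is the head noun "curator", at word 2.

2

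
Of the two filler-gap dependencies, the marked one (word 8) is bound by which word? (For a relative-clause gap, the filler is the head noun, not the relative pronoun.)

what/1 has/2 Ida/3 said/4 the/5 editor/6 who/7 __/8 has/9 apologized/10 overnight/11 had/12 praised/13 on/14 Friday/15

The marked gap is inside the relative clause, the subject of "apologized".
Its filler is the head noun "editor" (via "who"), at word 6.
(The other dependency links word 1 to a gap after word 13.)

6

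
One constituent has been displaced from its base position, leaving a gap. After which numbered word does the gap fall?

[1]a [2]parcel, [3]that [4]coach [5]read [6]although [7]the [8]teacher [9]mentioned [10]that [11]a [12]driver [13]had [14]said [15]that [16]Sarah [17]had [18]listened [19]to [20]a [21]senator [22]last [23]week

The displaced element is "a parcel" (word 2).
It functions as the direct object of "read", so the gap sits immediately after word 5 ("read").
Base order: That coach read a parcel although the teacher mentioned that a driver had said that Sarah had listened to a senator last week.

5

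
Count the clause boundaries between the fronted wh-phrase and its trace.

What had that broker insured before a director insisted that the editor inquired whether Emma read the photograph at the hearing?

0

"what" originates inside the matrix clause — no clause boundary is crossed.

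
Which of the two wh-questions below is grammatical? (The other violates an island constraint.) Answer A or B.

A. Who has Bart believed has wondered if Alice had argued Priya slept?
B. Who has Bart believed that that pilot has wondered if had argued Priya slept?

In B, the wh-phrase is extracted from inside a wh-island (introduced by "if"), which blocks movement.
In A, the extraction path crosses only that-complement boundaries, which are transparent.
So A is grammatical.

A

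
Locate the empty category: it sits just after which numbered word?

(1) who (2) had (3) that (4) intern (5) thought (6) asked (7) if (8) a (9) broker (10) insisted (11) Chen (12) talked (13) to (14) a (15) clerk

5

The displaced element is "who" (word 1).
It is linked across 1 clause boundary (Ø).
It functions as the subject of "asked", so the gap sits immediately after word 5 ("thought").
Base order: That intern had thought that who asked if a broker insisted Chen talked to a clerk.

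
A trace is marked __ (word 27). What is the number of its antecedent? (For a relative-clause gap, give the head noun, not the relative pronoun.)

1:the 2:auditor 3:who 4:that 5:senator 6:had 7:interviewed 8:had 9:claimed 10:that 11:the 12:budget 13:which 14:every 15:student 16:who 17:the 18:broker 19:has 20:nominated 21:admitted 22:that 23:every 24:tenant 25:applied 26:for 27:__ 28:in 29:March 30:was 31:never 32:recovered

12

The gap at 27 is the prepositional object of "applied", inside a relative clause.
The relative pronoun is "which" (word 13); it is bound by the head noun immediately before it.
Its filler is the head noun "budget", at word 12.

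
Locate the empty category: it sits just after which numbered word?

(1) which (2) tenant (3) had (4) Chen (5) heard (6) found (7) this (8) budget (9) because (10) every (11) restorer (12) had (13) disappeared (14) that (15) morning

The displaced element is "which tenant" (word 2).
It is linked across 1 clause boundary (Ø).
It functions as the subject of "found", so the gap sits immediately after word 5 ("heard").
Base order: Chen had heard which tenant found this budget because every restorer had disappeared that morning.

5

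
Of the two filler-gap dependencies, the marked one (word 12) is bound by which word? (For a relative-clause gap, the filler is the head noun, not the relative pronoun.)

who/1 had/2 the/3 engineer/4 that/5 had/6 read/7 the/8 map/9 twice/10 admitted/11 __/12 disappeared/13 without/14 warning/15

The marked gap is the subject of "disappeared".
Its filler is the fronted wh-phrase "who", at word 1.
(The other dependency links word 4 to a gap after word 5.)

1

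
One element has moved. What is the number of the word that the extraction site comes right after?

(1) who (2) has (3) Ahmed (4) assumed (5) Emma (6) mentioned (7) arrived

The displaced element is "who" (word 1).
It is linked across 2 clause boundaries (Ø → Ø).
It functions as the subject of "arrived", so the gap sits immediately after word 6 ("mentioned").
Base order: Ahmed has assumed Emma mentioned that who arrived.

6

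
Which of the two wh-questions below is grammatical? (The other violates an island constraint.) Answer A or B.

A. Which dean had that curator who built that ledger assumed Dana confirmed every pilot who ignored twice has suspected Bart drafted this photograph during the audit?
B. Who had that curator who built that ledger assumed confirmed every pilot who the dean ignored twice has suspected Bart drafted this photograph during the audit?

B

In A, the wh-phrase is extracted from inside a complex-NP island (relative clause) (introduced by "who"), which blocks movement.
In B, the extraction path crosses only that-complement boundaries, which are transparent.
So B is grammatical.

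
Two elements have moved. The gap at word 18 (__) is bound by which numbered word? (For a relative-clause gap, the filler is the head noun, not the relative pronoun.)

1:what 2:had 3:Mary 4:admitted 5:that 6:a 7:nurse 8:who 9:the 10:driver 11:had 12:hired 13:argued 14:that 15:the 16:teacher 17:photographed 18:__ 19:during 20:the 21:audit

The marked gap is the direct object of "photographed".
Its filler is the fronted wh-phrase "what", at word 1.
(The other dependency links word 7 to a gap after word 12.)

1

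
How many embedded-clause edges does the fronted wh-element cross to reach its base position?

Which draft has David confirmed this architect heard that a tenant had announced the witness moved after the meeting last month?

3

"which draft" is extracted from the object of "moved".
Boundaries crossed, outermost first: [Ø], [that], [Ø] — 3 in total.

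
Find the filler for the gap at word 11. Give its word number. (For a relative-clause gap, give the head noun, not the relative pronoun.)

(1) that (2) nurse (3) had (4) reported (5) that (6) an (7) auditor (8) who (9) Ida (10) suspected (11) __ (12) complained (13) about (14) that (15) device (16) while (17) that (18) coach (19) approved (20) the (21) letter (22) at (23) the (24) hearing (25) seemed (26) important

The gap at 11 is the subject of "complained", inside a relative clause.
The relative pronoun is "who" (word 8); it is bound by the head noun immediately before it.
Its filler is the head noun "auditor", at word 7.

7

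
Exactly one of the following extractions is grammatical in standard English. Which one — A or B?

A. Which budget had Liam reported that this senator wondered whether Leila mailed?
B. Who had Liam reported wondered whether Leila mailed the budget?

B

In A, the wh-phrase is extracted from inside a wh-island (introduced by "whether"), which blocks movement.
In B, the extraction path crosses only that-complement boundaries, which are transparent.
So B is grammatical.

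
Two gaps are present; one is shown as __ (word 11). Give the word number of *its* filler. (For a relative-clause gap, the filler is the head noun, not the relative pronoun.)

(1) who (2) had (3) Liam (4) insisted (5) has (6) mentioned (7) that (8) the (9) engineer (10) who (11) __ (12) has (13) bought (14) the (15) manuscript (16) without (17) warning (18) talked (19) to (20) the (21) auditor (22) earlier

The marked gap is inside the relative clause, the subject of "bought".
Its filler is the head noun "engineer" (via "who"), at word 9.
(The other dependency links word 1 to a gap after word 4.)

9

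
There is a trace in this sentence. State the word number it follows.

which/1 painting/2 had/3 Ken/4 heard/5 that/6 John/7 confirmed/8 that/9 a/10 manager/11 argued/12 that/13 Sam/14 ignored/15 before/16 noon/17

15

The displaced element is "which painting" (word 2).
It is linked across 3 clause boundaries (that → that → that).
It functions as the direct object of "ignored", so the gap sits immediately after word 15 ("ignored").
Base order: Ken had heard that John confirmed that a manager argued that Sam ignored which painting before noon.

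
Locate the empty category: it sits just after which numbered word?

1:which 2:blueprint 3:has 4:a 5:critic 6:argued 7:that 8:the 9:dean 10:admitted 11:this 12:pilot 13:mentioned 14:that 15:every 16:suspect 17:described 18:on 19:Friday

The displaced element is "which blueprint" (word 2).
It is linked across 3 clause boundaries (that → Ø → that).
It functions as the direct object of "described", so the gap sits immediately after word 17 ("described").
Base order: A critic has argued that the dean admitted this pilot mentioned that every suspect described which blueprint on Friday.

17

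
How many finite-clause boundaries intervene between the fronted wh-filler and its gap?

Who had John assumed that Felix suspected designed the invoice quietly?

2

"who" is extracted from the subject of "designed".
Boundaries crossed, outermost first: [that], [Ø] — 2 in total.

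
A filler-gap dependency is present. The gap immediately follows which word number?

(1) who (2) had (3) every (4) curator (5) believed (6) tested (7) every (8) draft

The displaced element is "who" (word 1).
It is linked across 1 clause boundary (Ø).
It functions as the subject of "tested", so the gap sits immediately after word 5 ("believed").
Base order: Every curator had believed that who tested every draft.

5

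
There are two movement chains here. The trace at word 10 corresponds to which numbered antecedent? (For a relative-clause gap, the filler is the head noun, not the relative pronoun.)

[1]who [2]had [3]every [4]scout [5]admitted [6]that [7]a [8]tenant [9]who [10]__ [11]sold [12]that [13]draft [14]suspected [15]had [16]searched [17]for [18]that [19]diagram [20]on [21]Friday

8

The marked gap is inside the relative clause, the subject of "sold".
Its filler is the head noun "tenant" (via "who"), at word 8.
(The other dependency links word 1 to a gap after word 14.)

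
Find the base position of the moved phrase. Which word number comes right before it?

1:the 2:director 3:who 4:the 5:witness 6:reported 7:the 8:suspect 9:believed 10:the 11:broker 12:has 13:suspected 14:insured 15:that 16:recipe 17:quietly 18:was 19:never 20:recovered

13

The displaced element is "the director" (word 2).
It is linked across 3 clause boundaries (Ø → Ø → Ø).
It functions as the subject of "insured", so the gap sits immediately after word 13 ("suspected").
Base order: The witness reported the suspect believed the broker has suspected that the director insured that recipe quietly.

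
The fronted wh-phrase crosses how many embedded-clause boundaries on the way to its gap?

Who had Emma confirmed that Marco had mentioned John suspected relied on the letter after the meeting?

"who" is extracted from the subject of "relied".
Boundaries crossed, outermost first: [that], [Ø], [Ø] — 3 in total.

3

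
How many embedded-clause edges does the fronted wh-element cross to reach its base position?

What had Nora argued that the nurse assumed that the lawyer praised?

"what" is extracted from the object of "praised".
Boundaries crossed, outermost first: [that], [that] — 2 in total.

2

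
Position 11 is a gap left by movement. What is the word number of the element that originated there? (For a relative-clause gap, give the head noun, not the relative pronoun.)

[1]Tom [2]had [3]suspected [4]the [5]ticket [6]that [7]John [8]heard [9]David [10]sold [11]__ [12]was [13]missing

The gap at 11 is the object of "sold", inside a relative clause.
The relative pronoun is "that" (word 6); it is bound by the head noun immediately before it.
Its filler is the head noun "ticket", at word 5.

5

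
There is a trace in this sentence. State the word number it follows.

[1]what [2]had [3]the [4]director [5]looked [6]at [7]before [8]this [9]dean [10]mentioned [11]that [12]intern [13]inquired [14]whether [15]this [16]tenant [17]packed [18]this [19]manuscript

The displaced element is "what" (word 1).
It functions as the object of the preposition "at" of "looked", so the gap sits immediately after word 6 ("at").
Base order: The director had looked at what before this dean mentioned that intern inquired whether this tenant packed this manuscript.

6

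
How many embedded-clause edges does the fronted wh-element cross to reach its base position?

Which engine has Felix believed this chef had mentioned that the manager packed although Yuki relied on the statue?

"which engine" is extracted from the object of "packed".
Boundaries crossed, outermost first: [Ø], [that] — 2 in total.

2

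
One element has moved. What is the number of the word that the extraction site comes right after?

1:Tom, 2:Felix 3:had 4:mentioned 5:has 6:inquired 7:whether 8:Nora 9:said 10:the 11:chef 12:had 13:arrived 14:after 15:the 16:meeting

The displaced element is "Tom" (word 1).
It is linked across 1 clause boundary (Ø).
It functions as the subject of "inquired", so the gap sits immediately after word 4 ("mentioned").
Base order: Felix had mentioned that Tom has inquired whether Nora said the chef had arrived after the meeting.

4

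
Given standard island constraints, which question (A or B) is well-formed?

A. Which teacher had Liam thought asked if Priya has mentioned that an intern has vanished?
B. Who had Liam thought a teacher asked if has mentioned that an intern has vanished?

In B, the wh-phrase is extracted from inside a wh-island (introduced by "if"), which blocks movement.
In A, the extraction path crosses only that-complement boundaries, which are transparent.
So A is grammatical.

A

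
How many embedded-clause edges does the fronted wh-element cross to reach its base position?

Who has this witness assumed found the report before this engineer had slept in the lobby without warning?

1

"who" is extracted from the subject of "found".
Boundaries crossed, outermost first: [Ø] — 1 in total.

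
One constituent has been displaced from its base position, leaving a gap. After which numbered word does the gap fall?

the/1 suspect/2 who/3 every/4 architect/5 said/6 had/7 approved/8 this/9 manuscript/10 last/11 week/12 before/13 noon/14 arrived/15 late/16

The displaced element is "the suspect" (word 2).
It is linked across 1 clause boundary (Ø).
It functions as the subject of "approved", so the gap sits immediately after word 6 ("said").
Base order: Every architect said that the suspect had approved this manuscript last week before noon.

6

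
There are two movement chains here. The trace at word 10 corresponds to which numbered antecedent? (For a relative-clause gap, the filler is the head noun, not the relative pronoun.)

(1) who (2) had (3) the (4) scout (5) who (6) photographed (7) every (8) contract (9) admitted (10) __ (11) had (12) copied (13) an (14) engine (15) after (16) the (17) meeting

1

The marked gap is the subject of "copied".
Its filler is the fronted wh-phrase "who", at word 1.
(The other dependency links word 4 to a gap after word 5.)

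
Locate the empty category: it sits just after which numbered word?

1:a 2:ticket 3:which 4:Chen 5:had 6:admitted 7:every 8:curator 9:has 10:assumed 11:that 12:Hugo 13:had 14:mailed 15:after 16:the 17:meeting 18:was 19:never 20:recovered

14

The displaced element is "a ticket" (word 2).
It is linked across 2 clause boundaries (Ø → that).
It functions as the direct object of "mailed", so the gap sits immediately after word 14 ("mailed").
Base order: Chen had admitted every curator has assumed that Hugo had mailed a ticket after the meeting.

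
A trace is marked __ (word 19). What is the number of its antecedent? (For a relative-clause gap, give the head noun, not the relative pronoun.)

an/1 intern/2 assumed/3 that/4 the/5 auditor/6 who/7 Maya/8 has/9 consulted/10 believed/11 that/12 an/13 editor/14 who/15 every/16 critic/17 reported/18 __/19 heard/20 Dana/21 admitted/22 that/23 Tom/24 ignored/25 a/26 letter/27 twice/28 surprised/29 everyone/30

The gap at 19 is the subject of "heard", inside a relative clause.
The relative pronoun is "who" (word 15); it is bound by the head noun immediately before it.
Its filler is the head noun "editor", at word 14.

14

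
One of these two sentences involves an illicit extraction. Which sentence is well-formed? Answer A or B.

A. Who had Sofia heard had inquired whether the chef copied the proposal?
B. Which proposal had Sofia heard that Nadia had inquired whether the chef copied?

A

In B, the wh-phrase is extracted from inside a wh-island (introduced by "whether"), which blocks movement.
In A, the extraction path crosses only that-complement boundaries, which are transparent.
So A is grammatical.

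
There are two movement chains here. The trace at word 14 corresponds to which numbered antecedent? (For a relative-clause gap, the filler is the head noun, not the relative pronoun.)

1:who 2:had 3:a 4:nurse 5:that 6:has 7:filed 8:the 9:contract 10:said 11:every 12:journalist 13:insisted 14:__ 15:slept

The marked gap is the subject of "slept".
Its filler is the fronted wh-phrase "who", at word 1.
(The other dependency links word 4 to a gap after word 5.)

1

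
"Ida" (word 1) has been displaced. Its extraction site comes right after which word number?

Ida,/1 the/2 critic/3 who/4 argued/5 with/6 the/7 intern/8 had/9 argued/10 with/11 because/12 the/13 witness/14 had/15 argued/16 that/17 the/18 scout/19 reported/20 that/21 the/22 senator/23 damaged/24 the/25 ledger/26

11

The displaced element is "Ida" (word 1).
It functions as the object of the preposition "with" of "argued", so the gap sits immediately after word 11 ("with").
Base order: The critic who argued with the intern had argued with Ida because the witness had argued that the scout reported that the senator damaged the ledger.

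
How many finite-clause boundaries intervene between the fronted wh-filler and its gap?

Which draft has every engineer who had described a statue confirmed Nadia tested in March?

1

"which draft" is extracted from the object of "tested".
Boundaries crossed, outermost first: [Ø] — 1 in total.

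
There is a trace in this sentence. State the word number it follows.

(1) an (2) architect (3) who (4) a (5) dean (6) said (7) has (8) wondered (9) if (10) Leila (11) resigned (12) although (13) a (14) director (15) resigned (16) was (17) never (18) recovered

The displaced element is "an architect" (word 2).
It is linked across 1 clause boundary (Ø).
It functions as the subject of "wondered", so the gap sits immediately after word 6 ("said").
Base order: A dean said that an architect has wondered if Leila resigned although a director resigned.

6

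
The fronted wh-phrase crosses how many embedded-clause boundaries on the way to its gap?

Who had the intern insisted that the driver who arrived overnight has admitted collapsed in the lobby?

2

"who" is extracted from the subject of "collapsed".
Boundaries crossed, outermost first: [that], [Ø] — 2 in total.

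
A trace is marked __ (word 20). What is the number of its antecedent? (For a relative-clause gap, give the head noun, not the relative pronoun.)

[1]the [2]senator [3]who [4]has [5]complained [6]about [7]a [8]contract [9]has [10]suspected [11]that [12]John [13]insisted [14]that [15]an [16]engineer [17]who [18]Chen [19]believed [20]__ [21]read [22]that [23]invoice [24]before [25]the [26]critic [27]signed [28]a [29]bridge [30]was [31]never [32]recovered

The gap at 20 is the subject of "read", inside a relative clause.
The relative pronoun is "who" (word 17); it is bound by the head noun immediately before it.
Its filler is the head noun "engineer", at word 16.

16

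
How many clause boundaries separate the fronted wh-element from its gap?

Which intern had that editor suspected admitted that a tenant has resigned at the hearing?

1

"which intern" is extracted from the subject of "admitted".
Boundaries crossed, outermost first: [Ø] — 1 in total.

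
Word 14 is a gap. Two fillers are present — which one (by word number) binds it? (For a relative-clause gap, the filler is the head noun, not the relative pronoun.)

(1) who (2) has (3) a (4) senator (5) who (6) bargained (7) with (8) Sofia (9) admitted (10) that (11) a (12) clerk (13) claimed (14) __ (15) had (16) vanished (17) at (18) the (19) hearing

1

The marked gap is the subject of "vanished".
Its filler is the fronted wh-phrase "who", at word 1.
(The other dependency links word 4 to a gap after word 5.)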